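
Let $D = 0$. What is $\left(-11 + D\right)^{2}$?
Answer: $121$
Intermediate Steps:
$\left(-11 + D\right)^{2} = \left(-11 + 0\right)^{2} = \left(-11\right)^{2} = 121$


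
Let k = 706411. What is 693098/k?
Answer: 693098/706411 ≈ 0.98115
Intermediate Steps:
693098/k = 693098/706411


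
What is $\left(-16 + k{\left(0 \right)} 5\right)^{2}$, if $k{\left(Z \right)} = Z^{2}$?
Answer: $256$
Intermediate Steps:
$\left(-16 + k{\left(0 \right)} 5\right)^{2} = \left(-16 + 0^{2} \cdot 5\right)^{2} = \left(-16 + 0 \cdot 5\right)^{2} = \left(-16 + 0\right)^{2} = \left(-16\right)^{2} = 256$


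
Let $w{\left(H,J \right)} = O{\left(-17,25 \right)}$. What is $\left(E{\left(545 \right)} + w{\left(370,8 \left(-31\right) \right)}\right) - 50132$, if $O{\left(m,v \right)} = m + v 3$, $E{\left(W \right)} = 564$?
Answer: $-49510$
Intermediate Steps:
$O{\left(m,v \right)} = m + 3 v$
$w{\left(H,J \right)} = 58$ ($w{\left(H,J \right)} = -17 + 3 \cdot 25 = -17 + 75 = 58$)
$\left(E{\left(545 \right)} + w{\left(370,8 \left(-31\right) \right)}\right) - 50132 = \left(564 + 58\right) - 50132 = 622 - 50132 = -49510$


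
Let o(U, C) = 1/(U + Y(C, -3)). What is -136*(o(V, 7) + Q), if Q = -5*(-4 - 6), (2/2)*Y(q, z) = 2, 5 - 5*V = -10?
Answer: -34136/5 ≈ -6827.2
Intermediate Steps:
V = 3 (V = 1 - 1/5*(-10) = 1 + 2 = 3)
Y(q, z) = 2
Q = 50 (Q = -5*(-10) = 50)
o(U, C) = 1/(2 + U) (o(U, C) = 1/(U + 2) = 1/(2 + U))
-136*(o(V, 7) + Q) = -136*(1/(2 + 3) + 50) = -136*(1/5 + 50) = -136*251/5 = -34136/5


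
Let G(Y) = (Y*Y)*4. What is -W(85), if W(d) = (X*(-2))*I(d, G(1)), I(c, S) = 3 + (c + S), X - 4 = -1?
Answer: 552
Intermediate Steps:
G(Y) = 4*Y² (G(Y) = Y²*4 = 4*Y²)
X = 3 (X = 4 - 1 = 3)
I(c, S) = 3 + S + c (I(c, S) = 3 + (S + c) = 3 + S + c)
W(d) = -42 - 6*d (W(d) = (3*(-2))*(3 + 4*1² + d) = -6*(3 + 4*1 + d) = -6*(3 + 4 + d) = -6*(7 + d) = -42 - 6*d)
-W(85) = -(-42 - 6*85) = -(-42 - 510) = -1*(-552) = 552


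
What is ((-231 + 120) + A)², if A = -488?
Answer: 358801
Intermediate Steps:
((-231 + 120) + A)² = ((-231 + 120) - 488)² = (-111 - 488)² = (-599)² = 358801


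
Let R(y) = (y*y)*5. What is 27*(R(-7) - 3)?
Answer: 6534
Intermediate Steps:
R(y) = 5*y² (R(y) = y²*5 = 5*y²)
27*(R(-7) - 3) = 27*(5*(-7)² - 3) = 27*(5*49 - 3) = 27*(245 - 3) = 27*242 = 6534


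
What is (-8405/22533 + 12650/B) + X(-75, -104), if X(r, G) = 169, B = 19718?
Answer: 37603487473/222152847 ≈ 169.27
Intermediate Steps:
(-8405/22533 + 12650/B) + X(-75, -104) = (-8405/22533 + 12650/19718) + 169 = (-8405*1/22533 + 12650*(1/19718)) + 169 = (-8405/22533 + 6325/9859) + 169 = 59656330/222152847 + 169 = 37603487473/222152847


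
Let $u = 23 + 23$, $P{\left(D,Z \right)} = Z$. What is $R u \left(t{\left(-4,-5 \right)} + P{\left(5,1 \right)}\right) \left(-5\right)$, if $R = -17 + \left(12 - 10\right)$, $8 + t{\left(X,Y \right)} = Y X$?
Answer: $44850$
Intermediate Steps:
$t{\left(X,Y \right)} = -8 + X Y$ ($t{\left(X,Y \right)} = -8 + Y X = -8 + X Y$)
$R = -15$ ($R = -17 + \left(12 - 10\right) = -17 + 2 = -15$)
$u = 46$
$R u \left(t{\left(-4,-5 \right)} + P{\left(5,1 \right)}\right) \left(-5\right) = \left(-15\right) 46 \left(\left(-8 - -20\right) + 1\right) \left(-5\right) = - 690 \left(\left(-8 + 20\right) + 1\right) \left(-5\right) = - 690 \left(12 + 1\right) \left(-5\right) = - 690 \cdot 13 \left(-5\right) = \left(-690\right) \left(-65\right) = 44850$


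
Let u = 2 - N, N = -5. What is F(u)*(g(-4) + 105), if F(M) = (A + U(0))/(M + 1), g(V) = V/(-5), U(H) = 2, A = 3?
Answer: 529/8 ≈ 66.125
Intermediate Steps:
g(V) = -V/5 (g(V) = V*(-⅕) = -V/5)
u = 7 (u = 2 - 1*(-5) = 2 + 5 = 7)
F(M) = 5/(1 + M) (F(M) = (3 + 2)/(M + 1) = 5/(1 + M))
F(u)*(g(-4) + 105) = (5/(1 + 7))*(-⅕*(-4) + 105) = (5/8)*(⅘ + 105) = (5*(⅛))*(529/5) = (5/8)*(529/5) = 529/8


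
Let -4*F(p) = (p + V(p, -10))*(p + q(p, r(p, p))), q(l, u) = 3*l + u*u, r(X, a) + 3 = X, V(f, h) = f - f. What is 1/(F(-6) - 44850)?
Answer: -2/89529 ≈ -2.2339e-5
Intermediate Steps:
V(f, h) = 0
r(X, a) = -3 + X
q(l, u) = u**2 + 3*l (q(l, u) = 3*l + u**2 = u**2 + 3*l)
F(p) = -p*((-3 + p)**2 + 4*p)/4 (F(p) = -(p + 0)*(p + ((-3 + p)**2 + 3*p))/4 = -p*((-3 + p)**2 + 4*p)/4)
1/(F(-6) - 44850) = 1/((1/4)*(-6)*(-9 - 1*(-6)**2 + 2*(-6)) - 44850) = 1/((1/4)*(-6)*(-9 - 1*36 - 12) - 44850) = 1/((1/4)*(-6)*(-9 - 36 - 12) - 44850) = 1/((1/4)*(-6)*(-57) - 44850) = 1/(171/2 - 44850) = 1/(-89529/2) = -2/89529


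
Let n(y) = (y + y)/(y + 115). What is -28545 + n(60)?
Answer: -999051/35 ≈ -28544.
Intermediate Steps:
n(y) = 2*y/(115 + y) (n(y) = (2*y)/(115 + y) = 2*y/(115 + y))
-28545 + n(60) = -28545 + 2*60/(115 + 60) = -28545 + 2*60/175 = -28545 + 2*60*(1/175) = -28545 + 24/35 = -999051/35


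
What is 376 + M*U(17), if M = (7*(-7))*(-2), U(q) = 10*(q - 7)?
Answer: 10176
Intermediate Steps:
U(q) = -70 + 10*q (U(q) = 10*(-7 + q) = -70 + 10*q)
M = 98 (M = -49*(-2) = 98)
376 + M*U(17) = 376 + 98*(-70 + 10*17) = 376 + 98*(-70 + 170) = 376 + 98*100 = 376 + 9800 = 10176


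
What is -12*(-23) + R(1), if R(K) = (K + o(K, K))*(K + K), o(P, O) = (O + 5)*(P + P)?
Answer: 302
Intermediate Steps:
o(P, O) = 2*P*(5 + O) (o(P, O) = (5 + O)*(2*P) = 2*P*(5 + O))
R(K) = 2*K*(K + 2*K*(5 + K)) (R(K) = (K + 2*K*(5 + K))*(K + K) = (K + 2*K*(5 + K))*(2*K) = 2*K*(K + 2*K*(5 + K)))
-12*(-23) + R(1) = -12*(-23) + 1²*(22 + 4*1) = 276 + 1*(22 + 4) = 276 + 1*26 = 276 + 26 = 302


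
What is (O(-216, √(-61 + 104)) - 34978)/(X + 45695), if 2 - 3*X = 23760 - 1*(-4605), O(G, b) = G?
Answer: -52791/54361 ≈ -0.97112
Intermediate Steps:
X = -28363/3 (X = ⅔ - (23760 - 1*(-4605))/3 = ⅔ - (23760 + 4605)/3 = ⅔ - ⅓*28365 = ⅔ - 9455 = -28363/3 ≈ -9454.3)
(O(-216, √(-61 + 104)) - 34978)/(X + 45695) = (-216 - 34978)/(-28363/3 + 45695) = -35194/108722/3 = -35194*3/108722 = -52791/54361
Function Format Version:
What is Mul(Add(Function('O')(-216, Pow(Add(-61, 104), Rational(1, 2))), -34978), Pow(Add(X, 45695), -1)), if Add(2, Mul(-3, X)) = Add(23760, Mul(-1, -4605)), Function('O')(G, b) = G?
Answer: Rational(-52791, 54361) ≈ -0.97112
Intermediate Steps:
X = Rational(-28363, 3) (X = Add(Rational(2, 3), Mul(Rational(-1, 3), Add(23760, Mul(-1, -4605)))) = Add(Rational(2, 3), Mul(Rational(-1, 3), Add(23760, 4605))) = Add(Rational(2, 3), Mul(Rational(-1, 3), 28365)) = Add(Rational(2, 3), -9455) = Rational(-28363, 3) ≈ -9454.3)
Mul(Add(Function('O')(-216, Pow(Add(-61, 104), Rational(1, 2))), -34978), Pow(Add(X, 45695), -1)) = Mul(Add(-216, -34978), Pow(Add(Rational(-28363, 3), 45695), -1)) = Mul(-35194, Pow(Rational(108722, 3), -1)) = Mul(-35194, Rational(3, 108722)) = Rational(-52791, 54361)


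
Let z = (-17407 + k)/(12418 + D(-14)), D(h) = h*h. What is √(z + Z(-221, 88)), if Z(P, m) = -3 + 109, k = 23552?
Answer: √16943490606/12614 ≈ 10.319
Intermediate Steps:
D(h) = h²
Z(P, m) = 106
z = 6145/12614 (z = (-17407 + 23552)/(12418 + (-14)²) = 6145/(12418 + 196) = 6145/12614 ≈ 0.48716)
√(z + Z(-221, 88)) = √(6145/12614 + 106) = √(1343229/12614) = √16943490606/12614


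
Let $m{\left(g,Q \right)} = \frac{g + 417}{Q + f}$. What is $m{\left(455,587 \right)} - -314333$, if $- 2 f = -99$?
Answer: $\frac{400147653}{1273} \approx 3.1433 \cdot 10^{5}$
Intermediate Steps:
$f = \frac{99}{2}$ ($f = \left(- \frac{1}{2}\right) \left(-99\right) = \frac{99}{2} \approx 49.5$)
$m{\left(g,Q \right)} = \frac{417 + g}{\frac{99}{2} + Q}$ ($m{\left(g,Q \right)} = \frac{g + 417}{Q + \frac{99}{2}} = \frac{417 + g}{\frac{99}{2} + Q}$)
$m{\left(455,587 \right)} - -314333 = \frac{2 \left(417 + 455\right)}{99 + 2 \cdot 587} - -314333 = 2 \frac{1}{99 + 1174} \cdot 872 + 314333 = 2 \cdot \frac{1}{1273} \cdot 872 + 314333 = \frac{1744}{1273} + 314333 = \frac{400147653}{1273}$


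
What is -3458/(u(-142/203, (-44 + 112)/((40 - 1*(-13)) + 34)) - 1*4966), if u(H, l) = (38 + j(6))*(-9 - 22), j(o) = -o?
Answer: 1729/2979 ≈ 0.58040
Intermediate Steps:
u(H, l) = -992 (u(H, l) = (38 - 1*6)*(-9 - 22) = (38 - 6)*(-31) = 32*(-31) = -992)
-3458/(u(-142/203, (-44 + 112)/((40 - 1*(-13)) + 34)) - 1*4966) = -3458/(-992 - 1*4966) = -3458/(-992 - 4966) = -3458/(-5958) = -3458*(-1/5958) = 1729/2979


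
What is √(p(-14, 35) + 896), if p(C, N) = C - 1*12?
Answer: √870 ≈ 29.496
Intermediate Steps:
p(C, N) = -12 + C (p(C, N) = C - 12 = -12 + C)
√(p(-14, 35) + 896) = √((-12 - 14) + 896) = √(-26 + 896) = √870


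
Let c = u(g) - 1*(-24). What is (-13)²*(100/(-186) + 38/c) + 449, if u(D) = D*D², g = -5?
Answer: 2766761/9393 ≈ 294.56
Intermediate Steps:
u(D) = D³
c = -101 (c = (-5)³ - 1*(-24) = -125 + 24 = -101)
(-13)²*(100/(-186) + 38/c) + 449 = (-13)²*(100/(-186) + 38/(-101)) + 449 = 169*(100*(-1/186) + 38*(-1/101)) + 449 = 169*(-50/93 - 38/101) + 449 = 169*(-8584/9393) + 449 = -1450696/9393 + 449 = 2766761/9393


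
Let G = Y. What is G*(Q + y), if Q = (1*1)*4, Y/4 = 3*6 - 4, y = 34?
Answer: 2128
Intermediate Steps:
Y = 56 (Y = 4*(3*6 - 4) = 4*(18 - 4) = 4*14 = 56)
G = 56
Q = 4 (Q = 1*4 = 4)
G*(Q + y) = 56*(4 + 34) = 56*38 = 2128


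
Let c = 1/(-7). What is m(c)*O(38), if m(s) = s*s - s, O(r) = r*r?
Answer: 11552/49 ≈ 235.76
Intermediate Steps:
O(r) = r²
c = -⅐ (c = 1*(-⅐) = -⅐ ≈ -0.14286)
m(s) = s² - s
m(c)*O(38) = -(-1 - ⅐)/7*38² = -⅐*(-8/7)*1444 = (8/49)*1444 = 11552/49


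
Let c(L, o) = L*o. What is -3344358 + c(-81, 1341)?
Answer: -3452979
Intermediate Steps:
-3344358 + c(-81, 1341) = -3344358 - 81*1341 = -3344358 - 108621 = -3452979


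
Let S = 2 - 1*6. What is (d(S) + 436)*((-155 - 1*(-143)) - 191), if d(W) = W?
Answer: -87696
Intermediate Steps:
S = -4 (S = 2 - 6 = -4)
(d(S) + 436)*((-155 - 1*(-143)) - 191) = (-4 + 436)*((-155 - 1*(-143)) - 191) = 432*((-155 + 143) - 191) = 432*(-12 - 191) = 432*(-203) = -87696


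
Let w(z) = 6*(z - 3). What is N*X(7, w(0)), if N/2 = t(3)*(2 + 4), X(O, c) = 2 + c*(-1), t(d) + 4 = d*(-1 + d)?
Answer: 480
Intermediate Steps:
w(z) = -18 + 6*z (w(z) = 6*(-3 + z) = -18 + 6*z)
t(d) = -4 + d*(-1 + d)
X(O, c) = 2 - c
N = 24 (N = 2*((-4 + 3**2 - 1*3)*(2 + 4)) = 2*((-4 + 9 - 3)*6) = 2*(2*6) = 2*12 = 24)
N*X(7, w(0)) = 24*(2 - (-18 + 6*0)) = 24*(2 - (-18 + 0)) = 24*(2 - 1*(-18)) = 24*(2 + 18) = 24*20 = 480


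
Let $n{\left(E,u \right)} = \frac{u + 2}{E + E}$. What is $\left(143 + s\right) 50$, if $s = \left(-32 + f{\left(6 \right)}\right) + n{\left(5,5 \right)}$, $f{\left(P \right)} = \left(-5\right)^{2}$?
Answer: $6835$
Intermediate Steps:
$n{\left(E,u \right)} = \frac{2 + u}{2 E}$
$f{\left(P \right)} = 25$
$s = - \frac{63}{10}$ ($s = \left(-32 + 25\right) + \frac{2 + 5}{2 \cdot 5} = -7 + \frac{1}{2} \cdot \frac{1}{5} \cdot 7 = -7 + \frac{7}{10} = - \frac{63}{10} \approx -6.3$)
$\left(143 + s\right) 50 = \left(143 - \frac{63}{10}\right) 50 = \frac{1367}{10} \cdot 50 = 6835$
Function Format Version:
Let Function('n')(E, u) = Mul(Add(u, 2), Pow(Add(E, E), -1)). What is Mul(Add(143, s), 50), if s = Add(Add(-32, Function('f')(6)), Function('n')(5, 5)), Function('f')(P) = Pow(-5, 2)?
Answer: 6835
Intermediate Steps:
Function('n')(E, u) = Mul(Rational(1, 2), Pow(E, -1), Add(2, u)) (Function('n')(E, u) = Mul(Add(2, u), Pow(Mul(2, E), -1)) = Mul(Add(2, u), Mul(Rational(1, 2), Pow(E, -1))) = Mul(Rational(1, 2), Pow(E, -1), Add(2, u)))
Function('f')(P) = 25
s = Rational(-63, 10) (s = Add(Add(-32, 25), Mul(Rational(1, 2), Pow(5, -1), Add(2, 5))) = Add(-7, Mul(Rational(1, 2), Rational(1, 5), 7)) = Add(-7, Rational(7, 10)) = Rational(-63, 10) ≈ -6.3000)
Mul(Add(143, s), 50) = Mul(Add(143, Rational(-63, 10)), 50) = Mul(Rational(1367, 10), 50) = 6835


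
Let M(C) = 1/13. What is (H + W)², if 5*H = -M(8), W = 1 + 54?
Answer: 12773476/4225 ≈ 3023.3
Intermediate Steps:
M(C) = 1/13
W = 55
H = -1/65 (H = (-1*1/13)/5 = (⅕)*(-1/13) = -1/65 ≈ -0.015385)
(H + W)² = (-1/65 + 55)² = (3574/65)² = 12773476/4225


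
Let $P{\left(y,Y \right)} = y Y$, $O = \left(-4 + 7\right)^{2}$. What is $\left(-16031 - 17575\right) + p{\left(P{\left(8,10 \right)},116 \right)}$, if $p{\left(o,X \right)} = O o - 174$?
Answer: $-33060$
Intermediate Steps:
$O = 9$ ($O = 3^{2} = 9$)
$P{\left(y,Y \right)} = Y y$
$p{\left(o,X \right)} = -174 + 9 o$ ($p{\left(o,X \right)} = 9 o - 174 = -174 + 9 o$)
$\left(-16031 - 17575\right) + p{\left(P{\left(8,10 \right)},116 \right)} = \left(-16031 - 17575\right) - \left(174 - 9 \cdot 10 \cdot 8\right) = -33606 + \left(-174 + 9 \cdot 80\right) = -33606 + \left(-174 + 720\right) = -33606 + 546 = -33060$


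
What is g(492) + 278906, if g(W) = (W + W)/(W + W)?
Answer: 278907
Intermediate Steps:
g(W) = 1 (g(W) = (2*W)/((2*W)) = (2*W)*(1/(2*W)) = 1)
g(492) + 278906 = 1 + 278906 = 278907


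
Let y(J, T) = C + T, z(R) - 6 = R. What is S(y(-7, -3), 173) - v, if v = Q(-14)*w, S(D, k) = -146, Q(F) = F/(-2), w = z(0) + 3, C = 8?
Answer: -209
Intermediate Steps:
z(R) = 6 + R
y(J, T) = 8 + T
w = 9 (w = (6 + 0) + 3 = 6 + 3 = 9)
Q(F) = -F/2 (Q(F) = F*(-½) = -F/2)
v = 63 (v = -½*(-14)*9 = 7*9 = 63)
S(y(-7, -3), 173) - v = -146 - 1*63 = -146 - 63 = -209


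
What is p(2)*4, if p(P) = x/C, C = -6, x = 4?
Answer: -8/3 ≈ -2.6667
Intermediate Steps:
p(P) = -2/3 (p(P) = 4/(-6) = 4*(-1/6) = -2/3)
p(2)*4 = -2/3*4 = -8/3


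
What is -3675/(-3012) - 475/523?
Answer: 163775/525092 ≈ 0.31190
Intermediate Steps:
-3675/(-3012) - 475/523 = -3675*(-1/3012) - 475*1/523 = 1225/1004 - 475/523 = 163775/525092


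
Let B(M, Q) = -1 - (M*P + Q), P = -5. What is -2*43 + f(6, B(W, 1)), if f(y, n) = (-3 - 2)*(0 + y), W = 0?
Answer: -116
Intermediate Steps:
B(M, Q) = -1 - Q + 5*M (B(M, Q) = -1 - (M*(-5) + Q) = -1 - (-5*M + Q) = -1 - (Q - 5*M) = -1 + (-Q + 5*M) = -1 - Q + 5*M)
f(y, n) = -5*y
-2*43 + f(6, B(W, 1)) = -2*43 - 5*6 = -86 - 30 = -116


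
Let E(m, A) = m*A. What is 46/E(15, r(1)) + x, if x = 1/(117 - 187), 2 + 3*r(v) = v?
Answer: -129/14 ≈ -9.2143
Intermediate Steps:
r(v) = -2/3 + v/3
x = -1/70 (x = 1/(-70) = -1/70 ≈ -0.014286)
E(m, A) = A*m
46/E(15, r(1)) + x = 46/((-2/3 + (1/3)*1)*15) - 1/70 = 46/((-2/3 + 1/3)*15) - 1/70 = 46/(-1/3*15) - 1/70 = 46/(-5) - 1/70 = -1/5*46 - 1/70 = -46/5 - 1/70 = -129/14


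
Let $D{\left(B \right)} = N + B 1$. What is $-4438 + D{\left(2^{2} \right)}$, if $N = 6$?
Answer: $-4428$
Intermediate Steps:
$D{\left(B \right)} = 6 + B$ ($D{\left(B \right)} = 6 + B 1 = 6 + B$)
$-4438 + D{\left(2^{2} \right)} = -4438 + \left(6 + 2^{2}\right) = -4438 + \left(6 + 4\right) = -4438 + 10 = -4428$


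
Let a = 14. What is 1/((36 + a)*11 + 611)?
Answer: 1/1161 ≈ 0.00086133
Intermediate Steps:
1/((36 + a)*11 + 611) = 1/((36 + 14)*11 + 611) = 1/(50*11 + 611) = 1/(550 + 611) = 1/1161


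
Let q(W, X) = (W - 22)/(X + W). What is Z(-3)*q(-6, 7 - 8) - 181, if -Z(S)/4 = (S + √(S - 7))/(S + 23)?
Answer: -893/5 - 4*I*√10/5 ≈ -178.6 - 2.5298*I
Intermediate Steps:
q(W, X) = (-22 + W)/(W + X)
Z(S) = -4*(S + √(-7 + S))/(23 + S) (Z(S) = -4*(S + √(S - 7))/(S + 23) = -4*(S + √(-7 + S))/(23 + S))
Z(-3)*q(-6, 7 - 8) - 181 = (4*(-1*(-3) - √(-7 - 3))/(23 - 3))*((-22 - 6)/(-6 + (7 - 8))) - 181 = (4*(3 - √(-10))/20)*(-28/(-6 - 1)) - 181 = (4*(1/20)*(3 - I*√10))*(-28/(-7)) - 181 = (4*(1/20)*(3 - I*√10))*(-⅐*(-28)) - 181 = (⅗ - I*√10/5)*4 - 181 = (12/5 - 4*I*√10/5) - 181 = -893/5 - 4*I*√10/5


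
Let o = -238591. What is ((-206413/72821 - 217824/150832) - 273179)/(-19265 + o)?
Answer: 93767915794969/88506953326176 ≈ 1.0594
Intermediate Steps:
((-206413/72821 - 217824/150832) - 273179)/(-19265 + o) = ((-206413/72821 - 217824/150832) - 273179)/(-19265 - 238591) = ((-206413*1/72821 - 217824*1/150832) - 273179)/(-257856) = ((-206413/72821 - 13614/9427) - 273179)*(-1/257856) = (-2937240445/686483567 - 273179)*(-1/257856) = -187535831589938/686483567*(-1/257856) = 93767915794969/88506953326176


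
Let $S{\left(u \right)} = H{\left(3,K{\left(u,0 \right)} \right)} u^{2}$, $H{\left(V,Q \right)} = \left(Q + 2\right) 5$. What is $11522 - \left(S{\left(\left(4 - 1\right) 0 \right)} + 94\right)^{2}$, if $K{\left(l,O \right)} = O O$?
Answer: $2686$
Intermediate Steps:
$K{\left(l,O \right)} = O^{2}$
$H{\left(V,Q \right)} = 10 + 5 Q$ ($H{\left(V,Q \right)} = \left(2 + Q\right) 5 = 10 + 5 Q$)
$S{\left(u \right)} = 10 u^{2}$ ($S{\left(u \right)} = \left(10 + 5 \cdot 0^{2}\right) u^{2} = \left(10 + 5 \cdot 0\right) u^{2} = \left(10 + 0\right) u^{2} = 10 u^{2}$)
$11522 - \left(S{\left(\left(4 - 1\right) 0 \right)} + 94\right)^{2} = 11522 - \left(10 \left(\left(4 - 1\right) 0\right)^{2} + 94\right)^{2} = 11522 - \left(10 \left(3 \cdot 0\right)^{2} + 94\right)^{2} = 11522 - \left(10 \cdot 0^{2} + 94\right)^{2} = 11522 - \left(10 \cdot 0 + 94\right)^{2} = 11522 - \left(0 + 94\right)^{2} = 11522 - 94^{2} = 11522 - 8836 = 2686$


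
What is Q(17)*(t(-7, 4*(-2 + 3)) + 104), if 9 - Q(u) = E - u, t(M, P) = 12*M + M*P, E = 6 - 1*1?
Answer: -168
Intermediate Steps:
E = 5 (E = 6 - 1 = 5)
Q(u) = 4 + u (Q(u) = 9 - (5 - u) = 9 + (-5 + u) = 4 + u)
Q(17)*(t(-7, 4*(-2 + 3)) + 104) = (4 + 17)*(-7*(12 + 4*(-2 + 3)) + 104) = 21*(-7*(12 + 4*1) + 104) = 21*(-7*(12 + 4) + 104) = 21*(-7*16 + 104) = 21*(-112 + 104) = 21*(-8) = -168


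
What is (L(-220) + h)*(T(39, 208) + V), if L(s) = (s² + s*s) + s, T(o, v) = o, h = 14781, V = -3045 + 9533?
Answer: 726853247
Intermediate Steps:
V = 6488
L(s) = s + 2*s² (L(s) = (s² + s²) + s = 2*s² + s = s + 2*s²)
(L(-220) + h)*(T(39, 208) + V) = (-220*(1 + 2*(-220)) + 14781)*(39 + 6488) = (-220*(1 - 440) + 14781)*6527 = (-220*(-439) + 14781)*6527 = (96580 + 14781)*6527 = 111361*6527 = 726853247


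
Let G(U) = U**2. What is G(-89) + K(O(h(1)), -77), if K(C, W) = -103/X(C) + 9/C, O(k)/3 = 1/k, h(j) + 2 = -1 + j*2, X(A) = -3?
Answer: 23857/3 ≈ 7952.3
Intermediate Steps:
h(j) = -3 + 2*j (h(j) = -2 + (-1 + j*2) = -2 + (-1 + 2*j) = -3 + 2*j)
O(k) = 3/k
K(C, W) = 103/3 + 9/C (K(C, W) = -103/(-3) + 9/C = -103*(-1/3) + 9/C = 103/3 + 9/C)
G(-89) + K(O(h(1)), -77) = (-89)**2 + (103/3 + 9/((3/(-3 + 2*1)))) = 7921 + (103/3 + 9/((3/(-3 + 2)))) = 7921 + (103/3 + 9/((3/(-1)))) = 7921 + (103/3 + 9/((3*(-1)))) = 7921 + (103/3 + 9/(-3)) = 7921 + (103/3 + 9*(-1/3)) = 7921 + (103/3 - 3) = 7921 + 94/3 = 23857/3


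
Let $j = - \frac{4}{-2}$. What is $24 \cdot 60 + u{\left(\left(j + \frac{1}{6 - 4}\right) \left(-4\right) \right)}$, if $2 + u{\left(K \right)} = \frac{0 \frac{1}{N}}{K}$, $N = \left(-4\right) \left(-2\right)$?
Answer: $1438$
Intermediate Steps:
$N = 8$
$j = 2$ ($j = \left(-4\right) \left(- \frac{1}{2}\right) = 2$)
$u{\left(K \right)} = -2$ ($u{\left(K \right)} = -2 + \frac{0 \cdot \frac{1}{8}}{K} = -2 + \frac{0}{K} = -2 + 0 = -2$)
$24 \cdot 60 + u{\left(\left(j + \frac{1}{6 - 4}\right) \left(-4\right) \right)} = 24 \cdot 60 - 2 = 1440 - 2 = 1438$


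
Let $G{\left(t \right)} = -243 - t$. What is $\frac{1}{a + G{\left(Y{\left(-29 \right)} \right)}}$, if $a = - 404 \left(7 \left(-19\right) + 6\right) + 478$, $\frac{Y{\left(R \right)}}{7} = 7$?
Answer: $\frac{1}{51494} \approx 1.942 \cdot 10^{-5}$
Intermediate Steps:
$Y{\left(R \right)} = 49$ ($Y{\left(R \right)} = 7 \cdot 7 = 49$)
$a = 51786$ ($a = - 404 \left(-133 + 6\right) + 478 = \left(-404\right) \left(-127\right) + 478 = 51308 + 478 = 51786$)
$\frac{1}{a + G{\left(Y{\left(-29 \right)} \right)}} = \frac{1}{51786 - 292} = \frac{1}{51494}$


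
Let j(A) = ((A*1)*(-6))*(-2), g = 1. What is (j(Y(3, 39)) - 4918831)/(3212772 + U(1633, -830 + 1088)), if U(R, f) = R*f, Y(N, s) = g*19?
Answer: -4918603/3634086 ≈ -1.3535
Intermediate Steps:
Y(N, s) = 19 (Y(N, s) = 1*19 = 19)
j(A) = 12*A (j(A) = (A*(-6))*(-2) = -6*A*(-2) = 12*A)
(j(Y(3, 39)) - 4918831)/(3212772 + U(1633, -830 + 1088)) = (12*19 - 4918831)/(3212772 + 1633*(-830 + 1088)) = (228 - 4918831)/(3212772 + 1633*258) = -4918603/(3212772 + 421314) = -4918603/3634086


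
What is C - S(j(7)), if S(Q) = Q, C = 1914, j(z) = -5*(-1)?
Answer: 1909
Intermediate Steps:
j(z) = 5
C - S(j(7)) = 1914 - 1*5 = 1914 - 5 = 1909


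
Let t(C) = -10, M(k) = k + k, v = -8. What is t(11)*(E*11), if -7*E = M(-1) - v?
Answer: 660/7 ≈ 94.286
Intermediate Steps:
M(k) = 2*k
E = -6/7 (E = -(2*(-1) - 1*(-8))/7 = -(-2 + 8)/7 = -⅐*6 = -6/7 ≈ -0.85714)
t(11)*(E*11) = -(-60)*11/7 = -10*(-66/7) = 660/7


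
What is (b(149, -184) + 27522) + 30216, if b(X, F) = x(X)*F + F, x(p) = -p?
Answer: 84970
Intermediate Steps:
b(X, F) = F - F*X (b(X, F) = (-X)*F + F = -F*X + F = F - F*X)
(b(149, -184) + 27522) + 30216 = (-184*(1 - 1*149) + 27522) + 30216 = (-184*(1 - 149) + 27522) + 30216 = (-184*(-148) + 27522) + 30216 = (27232 + 27522) + 30216 = 54754 + 30216 = 84970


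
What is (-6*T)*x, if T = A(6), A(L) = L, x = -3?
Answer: 108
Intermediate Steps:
T = 6
(-6*T)*x = -6*6*(-3) = -36*(-3) = 108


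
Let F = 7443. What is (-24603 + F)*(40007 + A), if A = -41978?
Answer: 33822360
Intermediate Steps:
(-24603 + F)*(40007 + A) = (-24603 + 7443)*(40007 - 41978) = -17160*(-1971) = 33822360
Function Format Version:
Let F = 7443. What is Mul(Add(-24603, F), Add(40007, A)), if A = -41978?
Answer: 33822360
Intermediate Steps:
Mul(Add(-24603, F), Add(40007, A)) = Mul(Add(-24603, 7443), Add(40007, -41978)) = Mul(-17160, -1971) = 33822360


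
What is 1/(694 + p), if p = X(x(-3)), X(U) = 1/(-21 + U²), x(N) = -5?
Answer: 4/2777 ≈ 0.0014404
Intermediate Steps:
p = ¼ (p = 1/(-21 + (-5)²) = 1/(-21 + 25) = 1/4 = ¼ ≈ 0.25000)
1/(694 + p) = 1/(694 + ¼) = 1/(2777/4) = 4/2777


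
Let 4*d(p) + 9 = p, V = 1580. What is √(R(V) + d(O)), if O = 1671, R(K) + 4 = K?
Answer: √7966/2 ≈ 44.626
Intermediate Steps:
R(K) = -4 + K
d(p) = -9/4 + p/4
√(R(V) + d(O)) = √((-4 + 1580) + (-9/4 + (¼)*1671)) = √(1576 + (-9/4 + 1671/4)) = √(1576 + 831/2) = √(3983/2) = √7966/2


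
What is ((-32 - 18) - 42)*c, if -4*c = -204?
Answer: -4692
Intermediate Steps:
c = 51 (c = -1/4*(-204) = 51)
((-32 - 18) - 42)*c = ((-32 - 18) - 42)*51 = (-50 - 42)*51 = -92*51 = -4692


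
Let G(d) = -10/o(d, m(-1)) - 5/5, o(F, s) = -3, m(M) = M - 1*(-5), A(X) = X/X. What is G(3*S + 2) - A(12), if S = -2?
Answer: 4/3 ≈ 1.3333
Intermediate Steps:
A(X) = 1
m(M) = 5 + M (m(M) = M + 5 = 5 + M)
G(d) = 7/3 (G(d) = -10/(-3) - 5/5 = -10*(-⅓) - 5*⅕ = 10/3 - 1 = 7/3)
G(3*S + 2) - A(12) = 7/3 - 1*1 = 7/3 - 1 = 4/3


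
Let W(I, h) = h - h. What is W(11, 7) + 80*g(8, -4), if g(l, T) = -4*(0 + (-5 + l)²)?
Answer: -2880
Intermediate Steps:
W(I, h) = 0
g(l, T) = -4*(-5 + l)²
W(11, 7) + 80*g(8, -4) = 0 + 80*(-4*(-5 + 8)²) = 0 + 80*(-4*3²) = 0 + 80*(-4*9) = 0 + 80*(-36) = 0 - 2880 = -2880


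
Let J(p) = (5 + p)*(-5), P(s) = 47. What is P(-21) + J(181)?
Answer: -883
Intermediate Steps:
J(p) = -25 - 5*p
P(-21) + J(181) = 47 + (-25 - 5*181) = 47 + (-25 - 905) = 47 - 930 = -883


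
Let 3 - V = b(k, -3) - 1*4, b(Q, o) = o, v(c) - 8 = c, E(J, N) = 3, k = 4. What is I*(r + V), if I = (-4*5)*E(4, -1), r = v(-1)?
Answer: -1020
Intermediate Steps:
v(c) = 8 + c
r = 7 (r = 8 - 1 = 7)
V = 10 (V = 3 - (-3 - 1*4) = 3 - (-3 - 4) = 3 - 1*(-7) = 3 + 7 = 10)
I = -60 (I = -4*5*3 = -20*3 = -60)
I*(r + V) = -60*(7 + 10) = -60*17 = -1020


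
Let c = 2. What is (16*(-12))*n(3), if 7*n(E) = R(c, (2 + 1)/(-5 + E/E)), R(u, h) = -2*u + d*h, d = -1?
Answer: 624/7 ≈ 89.143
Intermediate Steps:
R(u, h) = -h - 2*u (R(u, h) = -2*u - h = -h - 2*u)
n(E) = -13/28 (n(E) = (-(2 + 1)/(-5 + E/E) - 2*2)/7 = (-3/(-5 + 1) - 4)/7 = (-3/(-4) - 4)/7 = (-3*(-1)/4 - 4)/7 = (-1*(-3/4) - 4)/7 = (3/4 - 4)/7 = (1/7)*(-13/4) = -13/28)
(16*(-12))*n(3) = (16*(-12))*(-13/28) = -192*(-13/28) = 624/7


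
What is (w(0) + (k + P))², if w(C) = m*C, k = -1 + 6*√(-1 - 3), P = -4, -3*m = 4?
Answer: (5 - 12*I)² ≈ -119.0 - 120.0*I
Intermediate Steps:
m = -4/3 (m = -⅓*4 = -4/3 ≈ -1.3333)
k = -1 + 12*I (k = -1 + 6*√(-4) = -1 + 6*(2*I) = -1 + 12*I ≈ -1.0 + 12.0*I)
w(C) = -4*C/3
(w(0) + (k + P))² = (-4/3*0 + ((-1 + 12*I) - 4))² = (0 + (-5 + 12*I))² = (-5 + 12*I)²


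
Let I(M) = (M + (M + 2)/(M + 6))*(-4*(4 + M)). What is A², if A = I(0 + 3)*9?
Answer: 802816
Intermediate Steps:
I(M) = (-16 - 4*M)*(M + (2 + M)/(6 + M)) (I(M) = (M + (2 + M)/(6 + M))*(-16 - 4*M) = (-16 - 4*M)*(M + (2 + M)/(6 + M)))
A = -896 (A = (4*(-8 - (0 + 3)³ - 30*(0 + 3) - 11*(0 + 3)²)/(6 + (0 + 3)))*9 = (4*(-8 - 1*3³ - 30*3 - 11*3²)/(6 + 3))*9 = (4*(-8 - 1*27 - 90 - 11*9)/9)*9 = (4*(⅑)*(-8 - 27 - 90 - 99))*9 = (4*(⅑)*(-224))*9 = -896/9*9 = -896)
A² = (-896)² = 802816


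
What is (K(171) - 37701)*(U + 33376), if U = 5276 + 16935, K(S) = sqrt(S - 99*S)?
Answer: -2095685487 + 1167327*I*sqrt(38) ≈ -2.0957e+9 + 7.1959e+6*I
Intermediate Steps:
K(S) = 7*sqrt(2)*sqrt(-S) (K(S) = sqrt(-98*S) = 7*sqrt(2)*sqrt(-S))
U = 22211
(K(171) - 37701)*(U + 33376) = (7*sqrt(2)*sqrt(-1*171) - 37701)*(22211 + 33376) = (7*sqrt(2)*sqrt(-171) - 37701)*55587 = (7*sqrt(2)*(3*I*sqrt(19)) - 37701)*55587 = (21*I*sqrt(38) - 37701)*55587 = (-37701 + 21*I*sqrt(38))*55587 = -2095685487 + 1167327*I*sqrt(38)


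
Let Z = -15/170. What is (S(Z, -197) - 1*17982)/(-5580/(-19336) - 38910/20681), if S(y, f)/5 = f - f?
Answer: 599231892276/53080315 ≈ 11289.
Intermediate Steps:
Z = -3/34 (Z = -15*1/170 = -3/34 ≈ -0.088235)
S(y, f) = 0 (S(y, f) = 5*(f - f) = 5*0 = 0)
(S(Z, -197) - 1*17982)/(-5580/(-19336) - 38910/20681) = (0 - 1*17982)/(-5580/(-19336) - 38910/20681) = (0 - 17982)/(-5580*(-1/19336) - 38910*1/20681) = -17982/(1395/4834 - 38910/20681) = -17982/(-159240945/99971954) = -17982*(-99971954/159240945) = 599231892276/53080315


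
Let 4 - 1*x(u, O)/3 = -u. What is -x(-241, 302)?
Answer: 711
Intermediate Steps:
x(u, O) = 12 + 3*u (x(u, O) = 12 - (-3)*u = 12 + 3*u)
-x(-241, 302) = -(12 + 3*(-241)) = -(12 - 723) = -1*(-711) = 711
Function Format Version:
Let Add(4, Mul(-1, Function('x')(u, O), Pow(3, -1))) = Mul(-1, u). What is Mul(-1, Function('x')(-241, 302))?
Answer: 711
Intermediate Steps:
Function('x')(u, O) = Add(12, Mul(3, u)) (Function('x')(u, O) = Add(12, Mul(-3, Mul(-1, u))) = Add(12, Mul(3, u)))
Mul(-1, Function('x')(-241, 302)) = Mul(-1, Add(12, Mul(3, -241))) = Mul(-1, Add(12, -723)) = Mul(-1, -711) = 711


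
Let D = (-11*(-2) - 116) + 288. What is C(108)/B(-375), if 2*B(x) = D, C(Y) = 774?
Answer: 774/97 ≈ 7.9794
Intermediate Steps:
D = 194 (D = (22 - 116) + 288 = -94 + 288 = 194)
B(x) = 97 (B(x) = (½)*194 = 97)
C(108)/B(-375) = 774/97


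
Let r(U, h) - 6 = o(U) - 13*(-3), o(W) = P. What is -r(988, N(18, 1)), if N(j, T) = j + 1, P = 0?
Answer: -45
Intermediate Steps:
N(j, T) = 1 + j
o(W) = 0
r(U, h) = 45 (r(U, h) = 6 + (0 - 13*(-3)) = 6 + (0 + 39) = 6 + 39 = 45)
-r(988, N(18, 1)) = -1*45 = -45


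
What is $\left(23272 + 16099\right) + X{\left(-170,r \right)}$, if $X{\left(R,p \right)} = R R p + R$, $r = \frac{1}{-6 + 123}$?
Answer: $\frac{4615417}{117} \approx 39448.0$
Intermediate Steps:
$r = \frac{1}{117} \approx 0.008547$
$X{\left(R,p \right)} = R + p R^{2}$ ($X{\left(R,p \right)} = R^{2} p + R = p R^{2} + R = R + p R^{2}$)
$\left(23272 + 16099\right) + X{\left(-170,r \right)} = \left(23272 + 16099\right) - 170 \left(1 - \frac{170}{117}\right) = 39371 - 170 \left(1 - \frac{170}{117}\right) = 39371 - - \frac{9010}{117} = 39371 + \frac{9010}{117} = \frac{4615417}{117}$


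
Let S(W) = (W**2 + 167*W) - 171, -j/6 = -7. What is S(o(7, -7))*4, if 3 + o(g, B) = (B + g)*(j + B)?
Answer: -2652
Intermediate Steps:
j = 42 (j = -6*(-7) = 42)
o(g, B) = -3 + (42 + B)*(B + g) (o(g, B) = -3 + (B + g)*(42 + B) = -3 + (42 + B)*(B + g))
S(W) = -171 + W**2 + 167*W
S(o(7, -7))*4 = (-171 + (-3 + (-7)**2 + 42*(-7) + 42*7 - 7*7)**2 + 167*(-3 + (-7)**2 + 42*(-7) + 42*7 - 7*7))*4 = (-171 + (-3 + 49 - 294 + 294 - 49)**2 + 167*(-3 + 49 - 294 + 294 - 49))*4 = (-171 + (-3)**2 + 167*(-3))*4 = (-171 + 9 - 501)*4 = -663*4 = -2652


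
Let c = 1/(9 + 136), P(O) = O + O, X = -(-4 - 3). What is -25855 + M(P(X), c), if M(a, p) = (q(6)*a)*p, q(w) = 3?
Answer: -3748933/145 ≈ -25855.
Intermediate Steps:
X = 7 (X = -1*(-7) = 7)
P(O) = 2*O
c = 1/145 ≈ 0.0068966
M(a, p) = 3*a*p (M(a, p) = (3*a)*p = 3*a*p)
-25855 + M(P(X), c) = -25855 + 3*(2*7)*(1/145) = -25855 + 3*14*(1/145) = -25855 + 42/145 = -3748933/145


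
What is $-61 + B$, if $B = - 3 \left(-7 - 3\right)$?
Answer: $-31$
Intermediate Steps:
$B = 30$ ($B = \left(-3\right) \left(-10\right) = 30$)
$-61 + B = -61 + 30 = -31$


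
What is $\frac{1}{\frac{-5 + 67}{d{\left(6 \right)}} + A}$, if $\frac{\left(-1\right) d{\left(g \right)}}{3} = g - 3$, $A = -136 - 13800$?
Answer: $- \frac{9}{125486} \approx -7.1721 \cdot 10^{-5}$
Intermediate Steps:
$A = -13936$ ($A = -136 - 13800 = -13936$)
$d{\left(g \right)} = 9 - 3 g$ ($d{\left(g \right)} = - 3 \left(g - 3\right) = - 3 \left(-3 + g\right) = 9 - 3 g$)
$\frac{1}{\frac{-5 + 67}{d{\left(6 \right)}} + A} = \frac{1}{\frac{-5 + 67}{9 - 18} - 13936} = \frac{1}{\frac{62}{9 - 18} - 13936} = \frac{1}{\frac{62}{-9} - 13936} = \frac{1}{62 \left(- \frac{1}{9}\right) - 13936} = \frac{1}{- \frac{62}{9} - 13936} = \frac{1}{- \frac{125486}{9}} = - \frac{9}{125486}$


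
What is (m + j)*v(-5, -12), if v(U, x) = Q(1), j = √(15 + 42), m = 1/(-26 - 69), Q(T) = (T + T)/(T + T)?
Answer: -1/95 + √57 ≈ 7.5393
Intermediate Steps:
Q(T) = 1 (Q(T) = (2*T)/((2*T)) = (2*T)*(1/(2*T)) = 1)
m = -1/95 (m = 1/(-95) = -1/95 ≈ -0.010526)
j = √57 ≈ 7.5498
v(U, x) = 1
(m + j)*v(-5, -12) = (-1/95 + √57)*1 = -1/95 + √57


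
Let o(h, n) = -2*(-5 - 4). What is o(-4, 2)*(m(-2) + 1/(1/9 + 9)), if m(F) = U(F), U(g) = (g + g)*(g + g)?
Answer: 11889/41 ≈ 289.98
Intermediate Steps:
o(h, n) = 18 (o(h, n) = -2*(-9) = 18)
U(g) = 4*g² (U(g) = (2*g)*(2*g) = 4*g²)
m(F) = 4*F²
o(-4, 2)*(m(-2) + 1/(1/9 + 9)) = 18*(4*(-2)² + 1/(1/9 + 9)) = 18*(4*4 + 1/(⅑ + 9)) = 18*(16 + 1/(82/9)) = 18*(16 + 9/82) = 18*(1321/82) = 11889/41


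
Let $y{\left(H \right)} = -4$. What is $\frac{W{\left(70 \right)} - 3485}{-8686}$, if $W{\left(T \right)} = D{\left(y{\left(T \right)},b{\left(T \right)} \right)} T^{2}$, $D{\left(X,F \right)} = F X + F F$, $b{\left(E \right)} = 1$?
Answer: $\frac{18185}{8686} \approx 2.0936$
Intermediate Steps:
$D{\left(X,F \right)} = F^{2} + F X$ ($D{\left(X,F \right)} = F X + F^{2} = F^{2} + F X$)
$W{\left(T \right)} = - 3 T^{2}$ ($W{\left(T \right)} = 1 \left(1 - 4\right) T^{2} = 1 \left(-3\right) T^{2} = - 3 T^{2}$)
$\frac{W{\left(70 \right)} - 3485}{-8686} = \frac{- 3 \cdot 70^{2} - 3485}{-8686} = \left(\left(-3\right) 4900 - 3485\right) \left(- \frac{1}{8686}\right) = \left(-14700 - 3485\right) \left(- \frac{1}{8686}\right) = \left(-18185\right) \left(- \frac{1}{8686}\right) = \frac{18185}{8686}$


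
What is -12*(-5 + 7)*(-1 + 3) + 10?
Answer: -38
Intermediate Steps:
-12*(-5 + 7)*(-1 + 3) + 10 = -24*2 + 10 = -12*4 + 10 = -48 + 10 = -38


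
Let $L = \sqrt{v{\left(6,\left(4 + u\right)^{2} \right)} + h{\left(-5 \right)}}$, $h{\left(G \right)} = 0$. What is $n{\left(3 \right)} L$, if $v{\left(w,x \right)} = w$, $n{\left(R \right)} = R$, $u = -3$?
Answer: $3 \sqrt{6} \approx 7.3485$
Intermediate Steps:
$L = \sqrt{6}$ ($L = \sqrt{6 + 0} = \sqrt{6} \approx 2.4495$)
$n{\left(3 \right)} L = 3 \sqrt{6}$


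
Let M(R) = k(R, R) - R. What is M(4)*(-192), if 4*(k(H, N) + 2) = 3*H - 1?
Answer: 624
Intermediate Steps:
k(H, N) = -9/4 + 3*H/4 (k(H, N) = -2 + (3*H - 1)/4 = -2 + (-1 + 3*H)/4 = -2 + (-1/4 + 3*H/4) = -9/4 + 3*H/4)
M(R) = -9/4 - R/4 (M(R) = (-9/4 + 3*R/4) - R = -9/4 - R/4)
M(4)*(-192) = (-9/4 - 1/4*4)*(-192) = (-9/4 - 1)*(-192) = -13/4*(-192) = 624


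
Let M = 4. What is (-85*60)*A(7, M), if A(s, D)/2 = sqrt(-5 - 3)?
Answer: -20400*I*sqrt(2) ≈ -28850.0*I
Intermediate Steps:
A(s, D) = 4*I*sqrt(2) (A(s, D) = 2*sqrt(-5 - 3) = 2*sqrt(-8) = 2*(2*I*sqrt(2)) = 4*I*sqrt(2))
(-85*60)*A(7, M) = (-85*60)*(4*I*sqrt(2)) = -20400*I*sqrt(2)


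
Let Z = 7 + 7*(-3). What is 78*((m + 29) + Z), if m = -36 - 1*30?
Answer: -3978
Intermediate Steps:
m = -66 (m = -36 - 30 = -66)
Z = -14 (Z = 7 - 21 = -14)
78*((m + 29) + Z) = 78*((-66 + 29) - 14) = 78*(-37 - 14) = 78*(-51) = -3978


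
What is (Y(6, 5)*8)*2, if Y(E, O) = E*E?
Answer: 576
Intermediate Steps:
Y(E, O) = E²
(Y(6, 5)*8)*2 = (6²*8)*2 = (36*8)*2 = 288*2 = 576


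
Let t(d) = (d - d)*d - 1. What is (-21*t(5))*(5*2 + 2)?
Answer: 252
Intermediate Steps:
t(d) = -1 (t(d) = 0*d - 1 = 0 - 1 = -1)
(-21*t(5))*(5*2 + 2) = (-21*(-1))*(5*2 + 2) = 21*(10 + 2) = 21*12 = 252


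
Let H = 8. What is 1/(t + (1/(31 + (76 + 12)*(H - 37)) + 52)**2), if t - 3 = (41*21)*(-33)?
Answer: -6355441/163373228529 ≈ -3.8901e-5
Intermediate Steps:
t = -28410 (t = 3 + (41*21)*(-33) = 3 + 861*(-33) = 3 - 28413 = -28410)
1/(t + (1/(31 + (76 + 12)*(H - 37)) + 52)**2) = 1/(-28410 + (1/(31 + (76 + 12)*(8 - 37)) + 52)**2) = 1/(-28410 + (1/(31 + 88*(-29)) + 52)**2) = 1/(-28410 + (1/(31 - 2552) + 52)**2) = 1/(-28410 + (1/(-2521) + 52)**2) = 1/(-28410 + (-1/2521 + 52)**2) = 1/(-28410 + (131091/2521)**2) = 1/(-28410 + 17184850281/6355441) = 1/(-163373228529/6355441) = -6355441/163373228529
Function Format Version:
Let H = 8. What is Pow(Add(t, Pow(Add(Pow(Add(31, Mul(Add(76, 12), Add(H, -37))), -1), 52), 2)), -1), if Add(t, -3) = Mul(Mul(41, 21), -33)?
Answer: Rational(-6355441, 163373228529) ≈ -3.8901e-5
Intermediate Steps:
t = -28410 (t = Add(3, Mul(Mul(41, 21), -33)) = Add(3, Mul(861, -33)) = Add(3, -28413) = -28410)
Pow(Add(t, Pow(Add(Pow(Add(31, Mul(Add(76, 12), Add(H, -37))), -1), 52), 2)), -1) = Pow(Add(-28410, Pow(Add(Pow(Add(31, Mul(Add(76, 12), Add(8, -37))), -1), 52), 2)), -1) = Pow(Add(-28410, Pow(Add(Pow(Add(31, Mul(88, -29)), -1), 52), 2)), -1) = Pow(Add(-28410, Pow(Add(Pow(Add(31, -2552), -1), 52), 2)), -1) = Pow(Add(-28410, Pow(Add(Pow(-2521, -1), 52), 2)), -1) = Pow(Add(-28410, Pow(Add(Rational(-1, 2521), 52), 2)), -1) = Pow(Add(-28410, Pow(Rational(131091, 2521), 2)), -1) = Pow(Add(-28410, Rational(17184850281, 6355441)), -1) = Pow(Rational(-163373228529, 6355441), -1) = Rational(-6355441, 163373228529)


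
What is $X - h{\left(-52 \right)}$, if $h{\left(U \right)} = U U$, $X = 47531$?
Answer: $44827$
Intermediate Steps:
$h{\left(U \right)} = U^{2}$
$X - h{\left(-52 \right)} = 47531 - \left(-52\right)^{2} = 47531 - 2704 = 44827$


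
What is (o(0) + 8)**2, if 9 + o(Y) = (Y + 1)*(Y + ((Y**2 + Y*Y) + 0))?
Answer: 1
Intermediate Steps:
o(Y) = -9 + (1 + Y)*(Y + 2*Y**2) (o(Y) = -9 + (Y + 1)*(Y + ((Y**2 + Y*Y) + 0)) = -9 + (1 + Y)*(Y + ((Y**2 + Y**2) + 0)) = -9 + (1 + Y)*(Y + (2*Y**2 + 0)) = -9 + (1 + Y)*(Y + 2*Y**2))
(o(0) + 8)**2 = ((-9 + 0 + 2*0**3 + 3*0**2) + 8)**2 = ((-9 + 0 + 2*0 + 3*0) + 8)**2 = ((-9 + 0 + 0 + 0) + 8)**2 = (-9 + 8)**2 = (-1)**2 = 1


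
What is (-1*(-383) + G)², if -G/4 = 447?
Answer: 1974025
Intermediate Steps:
G = -1788 (G = -4*447 = -1788)
(-1*(-383) + G)² = (-1*(-383) - 1788)² = (383 - 1788)² = (-1405)² = 1974025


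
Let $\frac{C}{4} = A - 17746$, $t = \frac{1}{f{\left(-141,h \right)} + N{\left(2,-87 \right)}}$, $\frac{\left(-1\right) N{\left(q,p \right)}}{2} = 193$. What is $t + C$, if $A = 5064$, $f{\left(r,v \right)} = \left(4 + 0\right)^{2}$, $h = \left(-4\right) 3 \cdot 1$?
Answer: $- \frac{18769361}{370} \approx -50728.0$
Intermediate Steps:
$N{\left(q,p \right)} = -386$ ($N{\left(q,p \right)} = \left(-2\right) 193 = -386$)
$h = -12$ ($h = \left(-12\right) 1 = -12$)
$f{\left(r,v \right)} = 16$ ($f{\left(r,v \right)} = 4^{2} = 16$)
$t = - \frac{1}{370}$ ($t = \frac{1}{16 - 386} = \frac{1}{-370} = - \frac{1}{370} \approx -0.0027027$)
$C = -50728$ ($C = 4 \left(5064 - 17746\right) = 4 \left(-12682\right) = -50728$)
$t + C = - \frac{1}{370} - 50728 = - \frac{18769361}{370}$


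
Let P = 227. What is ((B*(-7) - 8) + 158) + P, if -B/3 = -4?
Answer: 293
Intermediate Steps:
B = 12 (B = -3*(-4) = 12)
((B*(-7) - 8) + 158) + P = ((12*(-7) - 8) + 158) + 227 = ((-84 - 8) + 158) + 227 = (-92 + 158) + 227 = 66 + 227 = 293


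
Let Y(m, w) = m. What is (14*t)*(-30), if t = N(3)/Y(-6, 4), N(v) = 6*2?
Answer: 840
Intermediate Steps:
N(v) = 12
t = -2 (t = 12/(-6) = 12*(-⅙) = -2)
(14*t)*(-30) = (14*(-2))*(-30) = -28*(-30) = 840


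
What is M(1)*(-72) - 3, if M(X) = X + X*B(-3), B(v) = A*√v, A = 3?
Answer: -75 - 216*I*√3 ≈ -75.0 - 374.12*I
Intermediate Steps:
B(v) = 3*√v
M(X) = X + 3*I*X*√3 (M(X) = X + X*(3*√(-3)) = X + X*(3*(I*√3)) = X + X*(3*I*√3) = X + 3*I*X*√3)
M(1)*(-72) - 3 = (1*(1 + 3*I*√3))*(-72) - 3 = (1 + 3*I*√3)*(-72) - 3 = (-72 - 216*I*√3) - 3 = -75 - 216*I*√3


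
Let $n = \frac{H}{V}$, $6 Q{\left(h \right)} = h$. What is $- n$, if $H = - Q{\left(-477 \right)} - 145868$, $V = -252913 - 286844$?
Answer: $- \frac{291577}{1079514} \approx -0.2701$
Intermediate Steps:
$V = -539757$ ($V = -252913 - 286844 = -539757$)
$Q{\left(h \right)} = \frac{h}{6}$
$H = - \frac{291577}{2}$ ($H = - \frac{-477}{6} - 145868 = \left(-1\right) \left(- \frac{159}{2}\right) - 145868 = \frac{159}{2} - 145868 = - \frac{291577}{2} \approx -1.4579 \cdot 10^{5}$)
$n = \frac{291577}{1079514}$ ($n = - \frac{291577}{2 \left(-539757\right)} = \left(- \frac{291577}{2}\right) \left(- \frac{1}{539757}\right) = \frac{291577}{1079514} \approx 0.2701$)
$- n = \left(-1\right) \frac{291577}{1079514} = - \frac{291577}{1079514}$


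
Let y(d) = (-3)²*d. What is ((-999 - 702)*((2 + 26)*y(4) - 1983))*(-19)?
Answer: -31511025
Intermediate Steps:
y(d) = 9*d
((-999 - 702)*((2 + 26)*y(4) - 1983))*(-19) = ((-999 - 702)*((2 + 26)*(9*4) - 1983))*(-19) = -1701*(28*36 - 1983)*(-19) = -1701*(1008 - 1983)*(-19) = -1701*(-975)*(-19) = 1658475*(-19) = -31511025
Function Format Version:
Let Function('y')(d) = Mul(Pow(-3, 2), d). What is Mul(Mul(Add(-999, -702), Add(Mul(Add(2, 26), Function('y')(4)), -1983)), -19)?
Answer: -31511025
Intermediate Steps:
Function('y')(d) = Mul(9, d)
Mul(Mul(Add(-999, -702), Add(Mul(Add(2, 26), Function('y')(4)), -1983)), -19) = Mul(Mul(Add(-999, -702), Add(Mul(Add(2, 26), Mul(9, 4)), -1983)), -19) = Mul(Mul(-1701, Add(Mul(28, 36), -1983)), -19) = Mul(Mul(-1701, Add(1008, -1983)), -19) = Mul(Mul(-1701, -975), -19) = Mul(1658475, -19) = -31511025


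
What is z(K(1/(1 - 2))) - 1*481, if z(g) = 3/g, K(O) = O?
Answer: -484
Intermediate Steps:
z(K(1/(1 - 2))) - 1*481 = 3/(1/(1 - 2)) - 1*481 = 3/(1/(-1)) - 481 = 3/(-1) - 481 = 3*(-1) - 481 = -3 - 481 = -484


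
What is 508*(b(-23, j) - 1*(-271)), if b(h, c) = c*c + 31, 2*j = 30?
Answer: 267716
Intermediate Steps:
j = 15 (j = (½)*30 = 15)
b(h, c) = 31 + c² (b(h, c) = c² + 31 = 31 + c²)
508*(b(-23, j) - 1*(-271)) = 508*((31 + 15²) - 1*(-271)) = 508*((31 + 225) + 271) = 508*(256 + 271) = 508*527 = 267716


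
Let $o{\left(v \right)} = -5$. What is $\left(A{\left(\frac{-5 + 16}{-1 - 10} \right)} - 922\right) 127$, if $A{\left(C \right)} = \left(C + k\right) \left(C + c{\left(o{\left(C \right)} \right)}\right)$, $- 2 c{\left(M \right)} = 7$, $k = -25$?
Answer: $-102235$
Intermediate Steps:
$c{\left(M \right)} = - \frac{7}{2}$ ($c{\left(M \right)} = \left(- \frac{1}{2}\right) 7 = - \frac{7}{2}$)
$A{\left(C \right)} = \left(-25 + C\right) \left(- \frac{7}{2} + C\right)$ ($A{\left(C \right)} = \left(C - 25\right) \left(C - \frac{7}{2}\right) = \left(-25 + C\right) \left(- \frac{7}{2} + C\right)$)
$\left(A{\left(\frac{-5 + 16}{-1 - 10} \right)} - 922\right) 127 = \left(\left(\frac{175}{2} + \left(\frac{-5 + 16}{-1 - 10}\right)^{2} - \frac{57 \frac{-5 + 16}{-1 - 10}}{2}\right) - 922\right) 127 = \left(\left(\frac{175}{2} + \left(\frac{11}{-11}\right)^{2} - \frac{57 \frac{11}{-11}}{2}\right) - 922\right) 127 = \left(\left(\frac{175}{2} + \left(11 \left(- \frac{1}{11}\right)\right)^{2} - \frac{57 \cdot 11 \left(- \frac{1}{11}\right)}{2}\right) - 922\right) 127 = \left(\left(\frac{175}{2} + \left(-1\right)^{2} - - \frac{57}{2}\right) - 922\right) 127 = \left(\left(\frac{175}{2} + 1 + \frac{57}{2}\right) - 922\right) 127 = \left(117 - 922\right) 127 = \left(-805\right) 127 = -102235$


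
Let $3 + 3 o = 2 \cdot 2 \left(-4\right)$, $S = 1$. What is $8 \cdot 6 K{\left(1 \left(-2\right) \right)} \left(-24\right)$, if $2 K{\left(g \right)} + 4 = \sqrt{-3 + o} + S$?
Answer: $1728 - 384 i \sqrt{21} \approx 1728.0 - 1759.7 i$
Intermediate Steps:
$o = - \frac{19}{3}$ ($o = -1 + \frac{2 \cdot 2 \left(-4\right)}{3} = -1 + \frac{4 \left(-4\right)}{3} = -1 + \frac{1}{3} \left(-16\right) = -1 - \frac{16}{3} = - \frac{19}{3} \approx -6.3333$)
$K{\left(g \right)} = - \frac{3}{2} + \frac{i \sqrt{21}}{3}$ ($K{\left(g \right)} = -2 + \frac{\sqrt{-3 - \frac{19}{3}} + 1}{2} = -2 + \frac{\sqrt{- \frac{28}{3}} + 1}{2} = -2 + \frac{\frac{2 i \sqrt{21}}{3} + 1}{2} = -2 + \frac{1 + \frac{2 i \sqrt{21}}{3}}{2} = -2 + \left(\frac{1}{2} + \frac{i \sqrt{21}}{3}\right) = - \frac{3}{2} + \frac{i \sqrt{21}}{3}$)
$8 \cdot 6 K{\left(1 \left(-2\right) \right)} \left(-24\right) = 8 \cdot 6 \left(- \frac{3}{2} + \frac{i \sqrt{21}}{3}\right) \left(-24\right) = 48 \left(- \frac{3}{2} + \frac{i \sqrt{21}}{3}\right) \left(-24\right) = \left(-72 + 16 i \sqrt{21}\right) \left(-24\right) = 1728 - 384 i \sqrt{21}$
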